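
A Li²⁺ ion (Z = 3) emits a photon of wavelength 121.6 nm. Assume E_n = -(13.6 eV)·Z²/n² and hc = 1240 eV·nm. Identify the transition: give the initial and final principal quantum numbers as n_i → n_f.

n_i = 6, n_f = 3

The photon energy is ΔE = hc/λ = 1240 / 121.6 = 10.20 eV.
With Z = 3, ΔE = 122.4 × (1/n_f² − 1/n_i²), so 1/n_f² − 1/n_i² = 0.08331.
Trying n_f = 3 gives 1/n_i² = 0.02780, i.e. n_i ≈ 6; this pair matches.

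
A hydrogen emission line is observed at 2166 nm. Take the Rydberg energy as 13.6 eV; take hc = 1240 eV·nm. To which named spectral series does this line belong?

Brackett

ΔE = 1240/2166 = 0.5725 eV.
This matches 13.6 × (1/4² − 1/7²), so n_f = 4: the Brackett series.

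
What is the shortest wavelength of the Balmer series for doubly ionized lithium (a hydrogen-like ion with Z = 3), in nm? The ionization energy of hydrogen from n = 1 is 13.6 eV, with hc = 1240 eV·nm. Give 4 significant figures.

The Balmer series has lower level n_f = 2; the series limit corresponds to n_i → ∞.
ΔE_max = 13.6 × 9 / 2² = 30.60 eV.
λ_min = 1240 / 30.60 = 40.52 nm.

40.52 nm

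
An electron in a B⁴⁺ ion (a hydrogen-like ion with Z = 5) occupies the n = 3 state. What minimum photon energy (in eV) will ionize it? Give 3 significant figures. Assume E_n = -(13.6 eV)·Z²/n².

E_n = −13.6 Z²/n² = −340.0/n² eV for Z = 5.
E_3 = −340.0/9 = −37.8 eV, so ionization (to E = 0) requires 37.8 eV.

37.8 eV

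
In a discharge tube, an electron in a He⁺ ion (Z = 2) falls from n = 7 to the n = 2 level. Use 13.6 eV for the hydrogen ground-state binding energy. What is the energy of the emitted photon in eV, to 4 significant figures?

The Bohr energies scale as Z², so for Z = 2: E_n = −54.40/n² eV.
E_7 = −54.40/49 = −1.110 eV and E_2 = −54.40/4 = −13.60 eV.
The photon energy is |E_7 − E_2| = 12.49 eV.

12.49 eV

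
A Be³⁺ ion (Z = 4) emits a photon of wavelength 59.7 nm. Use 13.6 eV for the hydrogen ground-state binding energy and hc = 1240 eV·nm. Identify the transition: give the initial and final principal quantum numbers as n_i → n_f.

The photon energy is ΔE = hc/λ = 1240 / 59.7 = 20.77 eV.
With Z = 4, ΔE = 217.6 × (1/n_f² − 1/n_i²), so 1/n_f² − 1/n_i² = 0.09545.
Trying n_f = 3 gives 1/n_i² = 0.01566, i.e. n_i ≈ 8; this pair matches.

n_i = 8, n_f = 3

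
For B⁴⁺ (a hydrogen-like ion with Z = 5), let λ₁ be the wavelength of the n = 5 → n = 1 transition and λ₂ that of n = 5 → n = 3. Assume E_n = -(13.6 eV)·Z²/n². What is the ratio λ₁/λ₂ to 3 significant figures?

λ ∝ 1/ΔE ∝ 1/(1/n_f² − 1/n_i²), and the Z² and hc factors cancel in the ratio.
λ₁/λ₂ = (1/3² − 1/5²)/(1/1² − 1/5²) = 0.07111/0.9600 = 0.0741.

0.0741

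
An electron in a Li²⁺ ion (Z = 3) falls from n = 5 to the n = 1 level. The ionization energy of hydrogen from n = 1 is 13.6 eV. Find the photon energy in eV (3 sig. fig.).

118 eV

The Bohr energies scale as Z², so for Z = 3: E_n = −122.4/n² eV.
E_5 = −122.4/25 = −4.896 eV and E_1 = −122.4/1 = −122.4 eV.
The photon energy is |E_5 − E_1| = 118 eV.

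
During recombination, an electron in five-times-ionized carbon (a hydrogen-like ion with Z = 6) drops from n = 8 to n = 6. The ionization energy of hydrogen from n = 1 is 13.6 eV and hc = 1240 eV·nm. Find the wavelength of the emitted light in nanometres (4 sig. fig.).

For Z = 6 the level energies scale as Z², so the effective Rydberg energy is 13.6 × 36 = 489.6 eV.
ΔE = 489.6 × (1/6² − 1/8²) = 489.6 × 0.01215 = 5.950 eV.
λ = hc/ΔE = 1240 / 5.950 = 208.4 nm.

208.4 nm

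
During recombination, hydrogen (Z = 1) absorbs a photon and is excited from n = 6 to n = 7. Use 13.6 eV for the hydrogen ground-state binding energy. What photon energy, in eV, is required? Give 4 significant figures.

E_7 = −13.60/49 = −0.2776 eV and E_6 = −13.60/36 = −0.3778 eV.
The photon energy is |E_7 − E_6| = 0.1002 eV.

0.1002 eV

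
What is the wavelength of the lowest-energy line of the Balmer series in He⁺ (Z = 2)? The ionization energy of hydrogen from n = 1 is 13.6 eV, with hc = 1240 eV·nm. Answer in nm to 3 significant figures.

164 nm

The Balmer series terminates on n_f = 2; the first line has n_i = 2+1 = 3.
ΔE = 54.40 × (1/2² − 1/3²) = 7.556 eV.
λ = 1240 / 7.556 = 164 nm.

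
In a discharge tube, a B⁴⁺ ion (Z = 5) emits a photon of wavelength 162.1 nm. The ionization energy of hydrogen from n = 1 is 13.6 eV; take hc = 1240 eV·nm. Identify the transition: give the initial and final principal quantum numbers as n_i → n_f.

n_i = 5, n_f = 4

The photon energy is ΔE = hc/λ = 1240 / 162.1 = 7.650 eV.
With Z = 5, ΔE = 340.0 × (1/n_f² − 1/n_i²), so 1/n_f² − 1/n_i² = 0.02250.
Trying n_f = 4 gives 1/n_i² = 0.04000, i.e. n_i ≈ 5; this pair matches.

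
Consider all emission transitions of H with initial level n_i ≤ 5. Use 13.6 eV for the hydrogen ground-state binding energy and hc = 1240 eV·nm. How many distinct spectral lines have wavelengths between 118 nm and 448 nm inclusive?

Enumerate all n_i → n_f pairs with 1 ≤ n_f < n_i ≤ 5 and compute λ = 1240 / [13.6·1·(1/n_f² − 1/n_i²)].
Lines falling in [118, 448] nm: 2→1 (121.6 nm), 5→2 (434.2 nm).

2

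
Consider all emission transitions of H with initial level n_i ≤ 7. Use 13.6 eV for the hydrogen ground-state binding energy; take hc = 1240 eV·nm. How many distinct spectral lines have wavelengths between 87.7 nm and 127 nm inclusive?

Enumerate all n_i → n_f pairs with 1 ≤ n_f < n_i ≤ 7 and compute λ = 1240 / [13.6·1·(1/n_f² − 1/n_i²)].
Lines falling in [87.7, 127] nm: 7→1 (93.08 nm), 6→1 (93.78 nm), 5→1 (94.98 nm), 4→1 (97.25 nm), 3→1 (102.6 nm), 2→1 (121.6 nm).

6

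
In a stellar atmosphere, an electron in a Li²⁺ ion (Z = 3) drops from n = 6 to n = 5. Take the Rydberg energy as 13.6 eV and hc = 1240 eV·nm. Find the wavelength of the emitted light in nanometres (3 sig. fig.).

829 nm

For Z = 3 the level energies scale as Z², so the effective Rydberg energy is 13.6 × 9 = 122.4 eV.
ΔE = 122.4 × (1/5² − 1/6²) = 122.4 × 0.01222 = 1.496 eV.
λ = hc/ΔE = 1240 / 1.496 = 829 nm.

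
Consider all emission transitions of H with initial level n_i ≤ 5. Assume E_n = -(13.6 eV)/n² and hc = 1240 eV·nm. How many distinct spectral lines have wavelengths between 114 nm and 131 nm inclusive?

Enumerate all n_i → n_f pairs with 1 ≤ n_f < n_i ≤ 5 and compute λ = 1240 / [13.6·1·(1/n_f² − 1/n_i²)].
Lines falling in [114, 131] nm: 2→1 (121.6 nm).

1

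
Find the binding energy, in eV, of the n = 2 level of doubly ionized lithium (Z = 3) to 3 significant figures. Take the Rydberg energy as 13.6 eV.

E_n = −13.6 Z²/n² = −122.4/n² eV for Z = 3.
E_2 = −122.4/4 = −30.6 eV, so ionization (to E = 0) requires 30.6 eV.

30.6 eV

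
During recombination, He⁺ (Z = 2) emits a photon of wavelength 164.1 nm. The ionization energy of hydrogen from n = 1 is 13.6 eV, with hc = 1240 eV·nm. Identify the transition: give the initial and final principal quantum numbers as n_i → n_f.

n_i = 3, n_f = 2

The photon energy is ΔE = hc/λ = 1240 / 164.1 = 7.556 eV.
With Z = 2, ΔE = 54.40 × (1/n_f² − 1/n_i²), so 1/n_f² − 1/n_i² = 0.1389.
Trying n_f = 2 gives 1/n_i² = 0.1111, i.e. n_i ≈ 3; this pair matches.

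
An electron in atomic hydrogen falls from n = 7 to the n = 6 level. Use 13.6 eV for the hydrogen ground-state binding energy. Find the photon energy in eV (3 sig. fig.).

E_7 = −13.60/49 = −0.2776 eV and E_6 = −13.60/36 = −0.3778 eV.
The photon energy is |E_7 − E_6| = 0.100 eV.

0.100 eV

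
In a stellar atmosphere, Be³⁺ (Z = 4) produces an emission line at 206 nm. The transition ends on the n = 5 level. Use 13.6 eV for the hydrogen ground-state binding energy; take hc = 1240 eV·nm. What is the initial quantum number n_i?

The photon energy is ΔE = hc/λ = 1240 / 206 = 6.019 eV.
With Z = 4, ΔE = 217.6 × (1/n_f² − 1/n_i²), so 1/n_f² − 1/n_i² = 0.02766.
With n_f = 5: 1/n_i² = 1/25 − 0.02766 = 0.01234, so n_i ≈ 9.00.

n_i = 9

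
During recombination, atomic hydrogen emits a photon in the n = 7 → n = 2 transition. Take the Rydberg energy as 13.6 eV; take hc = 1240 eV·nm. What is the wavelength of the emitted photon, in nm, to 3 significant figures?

397 nm

ΔE = 13.60 × (1/2² − 1/7²) = 13.60 × 0.2296 = 3.122 eV.
λ = hc/ΔE = 1240 / 3.122 = 397 nm.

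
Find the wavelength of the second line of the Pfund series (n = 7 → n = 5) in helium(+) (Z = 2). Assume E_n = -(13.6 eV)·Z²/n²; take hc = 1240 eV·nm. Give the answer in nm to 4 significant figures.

1163 nm

The Pfund series terminates on n_f = 5; the second line has n_i = 5+2 = 7.
ΔE = 54.40 × (1/5² − 1/7²) = 1.066 eV.
λ = 1240 / 1.066 = 1163 nm.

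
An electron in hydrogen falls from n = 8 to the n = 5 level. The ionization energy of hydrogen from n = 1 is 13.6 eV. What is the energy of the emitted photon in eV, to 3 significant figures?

0.332 eV

E_8 = −13.60/64 = −0.2125 eV and E_5 = −13.60/25 = −0.5440 eV.
The photon energy is |E_8 − E_5| = 0.332 eV.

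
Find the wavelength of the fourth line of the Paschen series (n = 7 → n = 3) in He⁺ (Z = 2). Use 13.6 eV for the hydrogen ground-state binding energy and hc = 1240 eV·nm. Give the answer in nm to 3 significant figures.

The Paschen series terminates on n_f = 3; the fourth line has n_i = 3+4 = 7.
ΔE = 54.40 × (1/3² − 1/7²) = 4.934 eV.
λ = 1240 / 4.934 = 251 nm.

251 nm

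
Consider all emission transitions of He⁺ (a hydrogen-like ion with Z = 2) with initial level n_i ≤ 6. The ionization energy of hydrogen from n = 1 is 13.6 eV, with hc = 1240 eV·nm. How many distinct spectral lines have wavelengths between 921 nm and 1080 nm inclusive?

1

Enumerate all n_i → n_f pairs with 1 ≤ n_f < n_i ≤ 6 and compute λ = 1240 / [13.6·4·(1/n_f² − 1/n_i²)].
Lines falling in [921, 1080] nm: 5→4 (1013 nm).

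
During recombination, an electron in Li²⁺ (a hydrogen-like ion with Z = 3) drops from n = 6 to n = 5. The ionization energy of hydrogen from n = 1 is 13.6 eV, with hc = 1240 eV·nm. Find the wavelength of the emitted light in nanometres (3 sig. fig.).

For Z = 3 the level energies scale as Z², so the effective Rydberg energy is 13.6 × 9 = 122.4 eV.
ΔE = 122.4 × (1/5² − 1/6²) = 122.4 × 0.01222 = 1.496 eV.
λ = hc/ΔE = 1240 / 1.496 = 829 nm.

829 nm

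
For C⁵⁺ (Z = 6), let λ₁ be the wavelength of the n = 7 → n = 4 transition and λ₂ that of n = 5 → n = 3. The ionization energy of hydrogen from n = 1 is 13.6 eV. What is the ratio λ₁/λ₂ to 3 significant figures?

λ ∝ 1/ΔE ∝ 1/(1/n_f² − 1/n_i²), and the Z² and hc factors cancel in the ratio.
λ₁/λ₂ = (1/3² − 1/5²)/(1/4² − 1/7²) = 0.07111/0.04209 = 1.69.

1.69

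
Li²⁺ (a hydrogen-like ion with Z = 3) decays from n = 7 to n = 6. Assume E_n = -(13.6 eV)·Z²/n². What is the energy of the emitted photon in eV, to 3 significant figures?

0.902 eV

The Bohr energies scale as Z², so for Z = 3: E_n = −122.4/n² eV.
E_7 = −122.4/49 = −2.498 eV and E_6 = −122.4/36 = −3.400 eV.
The photon energy is |E_7 − E_6| = 0.902 eV.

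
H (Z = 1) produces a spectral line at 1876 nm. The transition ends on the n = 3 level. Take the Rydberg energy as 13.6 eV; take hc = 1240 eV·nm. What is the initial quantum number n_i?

The photon energy is ΔE = hc/λ = 1240 / 1876 = 0.6610 eV.
With Z = 1, ΔE = 13.60 × (1/n_f² − 1/n_i²), so 1/n_f² − 1/n_i² = 0.04860.
With n_f = 3: 1/n_i² = 1/9 − 0.04860 = 0.06251, so n_i ≈ 4.00.

n_i = 4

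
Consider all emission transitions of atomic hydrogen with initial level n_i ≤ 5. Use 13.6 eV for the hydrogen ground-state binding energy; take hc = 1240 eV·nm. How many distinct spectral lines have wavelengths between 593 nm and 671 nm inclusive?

1

Enumerate all n_i → n_f pairs with 1 ≤ n_f < n_i ≤ 5 and compute λ = 1240 / [13.6·1·(1/n_f² − 1/n_i²)].
Lines falling in [593, 671] nm: 3→2 (656.5 nm).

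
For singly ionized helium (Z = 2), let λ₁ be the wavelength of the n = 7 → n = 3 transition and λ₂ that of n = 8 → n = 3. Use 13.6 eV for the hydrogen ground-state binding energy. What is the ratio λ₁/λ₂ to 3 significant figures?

λ ∝ 1/ΔE ∝ 1/(1/n_f² − 1/n_i²), and the Z² and hc factors cancel in the ratio.
λ₁/λ₂ = (1/3² − 1/8²)/(1/3² − 1/7²) = 0.09549/0.09070 = 1.05.

1.05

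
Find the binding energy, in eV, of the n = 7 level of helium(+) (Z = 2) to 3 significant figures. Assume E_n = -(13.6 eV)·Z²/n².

E_n = −13.6 Z²/n² = −54.40/n² eV for Z = 2.
E_7 = −54.40/49 = −1.11 eV, so ionization (to E = 0) requires 1.11 eV.

1.11 eV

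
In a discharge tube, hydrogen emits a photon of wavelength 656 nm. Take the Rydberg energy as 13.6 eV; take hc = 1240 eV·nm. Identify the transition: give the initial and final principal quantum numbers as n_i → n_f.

The photon energy is ΔE = hc/λ = 1240 / 656 = 1.890 eV.
With Z = 1, ΔE = 13.60 × (1/n_f² − 1/n_i²), so 1/n_f² − 1/n_i² = 0.1390.
Trying n_f = 2 gives 1/n_i² = 0.1110, i.e. n_i ≈ 3; this pair matches.

n_i = 3, n_f = 2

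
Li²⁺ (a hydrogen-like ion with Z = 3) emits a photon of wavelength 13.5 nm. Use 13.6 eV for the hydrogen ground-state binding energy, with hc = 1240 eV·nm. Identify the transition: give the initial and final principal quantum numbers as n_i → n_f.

The photon energy is ΔE = hc/λ = 1240 / 13.5 = 91.85 eV.
With Z = 3, ΔE = 122.4 × (1/n_f² − 1/n_i²), so 1/n_f² − 1/n_i² = 0.7504.
Trying n_f = 1 gives 1/n_i² = 0.2496, i.e. n_i ≈ 2; this pair matches.

n_i = 2, n_f = 1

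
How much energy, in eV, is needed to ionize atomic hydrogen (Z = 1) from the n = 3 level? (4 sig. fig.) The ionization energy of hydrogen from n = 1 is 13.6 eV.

1.511 eV

E_3 = −13.60/9 = −1.511 eV, so ionization (to E = 0) requires 1.511 eV.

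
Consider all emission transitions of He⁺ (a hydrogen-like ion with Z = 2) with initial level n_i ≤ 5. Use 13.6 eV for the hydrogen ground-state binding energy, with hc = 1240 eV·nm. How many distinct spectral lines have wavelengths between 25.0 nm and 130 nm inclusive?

Enumerate all n_i → n_f pairs with 1 ≤ n_f < n_i ≤ 5 and compute λ = 1240 / [13.6·4·(1/n_f² − 1/n_i²)].
Lines falling in [25.0, 130] nm: 3→1 (25.64 nm), 2→1 (30.39 nm), 5→2 (108.5 nm), 4→2 (121.6 nm).

4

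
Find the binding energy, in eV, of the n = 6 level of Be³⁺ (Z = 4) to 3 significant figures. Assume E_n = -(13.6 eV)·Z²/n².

E_n = −13.6 Z²/n² = −217.6/n² eV for Z = 4.
E_6 = −217.6/36 = −6.04 eV, so ionization (to E = 0) requires 6.04 eV.

6.04 eV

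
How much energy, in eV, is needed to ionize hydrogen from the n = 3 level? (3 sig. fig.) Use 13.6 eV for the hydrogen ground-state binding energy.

1.51 eV

E_3 = −13.60/9 = −1.51 eV, so ionization (to E = 0) requires 1.51 eV.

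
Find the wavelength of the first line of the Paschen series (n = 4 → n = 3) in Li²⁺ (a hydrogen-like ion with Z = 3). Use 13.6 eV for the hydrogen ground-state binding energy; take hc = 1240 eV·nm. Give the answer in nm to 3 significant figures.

208 nm

The Paschen series terminates on n_f = 3; the first line has n_i = 3+1 = 4.
ΔE = 122.4 × (1/3² − 1/4²) = 5.950 eV.
λ = 1240 / 5.950 = 208 nm.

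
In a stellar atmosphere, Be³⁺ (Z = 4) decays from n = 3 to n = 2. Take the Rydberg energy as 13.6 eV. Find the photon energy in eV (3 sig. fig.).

30.2 eV

The Bohr energies scale as Z², so for Z = 4: E_n = −217.6/n² eV.
E_3 = −217.6/9 = −24.18 eV and E_2 = −217.6/4 = −54.40 eV.
The photon energy is |E_3 − E_2| = 30.2 eV.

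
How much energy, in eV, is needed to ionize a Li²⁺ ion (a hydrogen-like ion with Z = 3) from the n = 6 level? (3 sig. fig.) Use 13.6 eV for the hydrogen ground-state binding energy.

E_n = −13.6 Z²/n² = −122.4/n² eV for Z = 3.
E_6 = −122.4/36 = −3.40 eV, so ionization (to E = 0) requires 3.40 eV.

3.40 eV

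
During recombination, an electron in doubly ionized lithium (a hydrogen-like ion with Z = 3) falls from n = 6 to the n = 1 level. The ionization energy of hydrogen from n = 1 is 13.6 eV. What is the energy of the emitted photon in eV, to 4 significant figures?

The Bohr energies scale as Z², so for Z = 3: E_n = −122.4/n² eV.
E_6 = −122.4/36 = −3.400 eV and E_1 = −122.4/1 = −122.4 eV.
The photon energy is |E_6 − E_1| = 119.0 eV.

119.0 eV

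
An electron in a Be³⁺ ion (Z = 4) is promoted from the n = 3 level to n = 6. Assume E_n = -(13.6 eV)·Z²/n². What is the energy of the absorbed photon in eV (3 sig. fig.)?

18.1 eV

The Bohr energies scale as Z², so for Z = 4: E_n = −217.6/n² eV.
E_6 = −217.6/36 = −6.044 eV and E_3 = −217.6/9 = −24.18 eV.
The photon energy is |E_6 − E_3| = 18.1 eV.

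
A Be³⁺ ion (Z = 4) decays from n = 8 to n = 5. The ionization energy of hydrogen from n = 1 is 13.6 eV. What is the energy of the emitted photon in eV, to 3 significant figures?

5.30 eV

The Bohr energies scale as Z², so for Z = 4: E_n = −217.6/n² eV.
E_8 = −217.6/64 = −3.400 eV and E_5 = −217.6/25 = −8.704 eV.
The photon energy is |E_8 − E_5| = 5.30 eV.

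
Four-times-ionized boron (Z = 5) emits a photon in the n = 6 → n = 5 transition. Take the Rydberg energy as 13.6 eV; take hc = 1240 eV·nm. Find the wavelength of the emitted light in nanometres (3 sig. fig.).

For Z = 5 the level energies scale as Z², so the effective Rydberg energy is 13.6 × 25 = 340.0 eV.
ΔE = 340.0 × (1/5² − 1/6²) = 340.0 × 0.01222 = 4.156 eV.
λ = hc/ΔE = 1240 / 4.156 = 298 nm.

298 nm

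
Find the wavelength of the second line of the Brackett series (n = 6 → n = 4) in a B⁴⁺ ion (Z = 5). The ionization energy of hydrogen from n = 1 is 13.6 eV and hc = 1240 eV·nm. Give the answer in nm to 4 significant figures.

The Brackett series terminates on n_f = 4; the second line has n_i = 4+2 = 6.
ΔE = 340.0 × (1/4² − 1/6²) = 11.81 eV.
λ = 1240 / 11.81 = 105.0 nm.

105.0 nm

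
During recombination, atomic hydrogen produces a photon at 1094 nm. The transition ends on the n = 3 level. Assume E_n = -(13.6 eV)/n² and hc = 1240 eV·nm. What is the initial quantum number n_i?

The photon energy is ΔE = hc/λ = 1240 / 1094 = 1.133 eV.
With Z = 1, ΔE = 13.60 × (1/n_f² − 1/n_i²), so 1/n_f² − 1/n_i² = 0.08334.
With n_f = 3: 1/n_i² = 1/9 − 0.08334 = 0.02777, so n_i ≈ 6.00.

n_i = 6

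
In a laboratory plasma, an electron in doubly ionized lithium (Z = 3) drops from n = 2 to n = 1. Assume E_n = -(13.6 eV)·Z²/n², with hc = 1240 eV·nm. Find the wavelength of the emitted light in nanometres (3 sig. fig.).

13.5 nm

For Z = 3 the level energies scale as Z², so the effective Rydberg energy is 13.6 × 9 = 122.4 eV.
ΔE = 122.4 × (1/1² − 1/2²) = 122.4 × 0.7500 = 91.80 eV.
λ = hc/ΔE = 1240 / 91.80 = 13.5 nm.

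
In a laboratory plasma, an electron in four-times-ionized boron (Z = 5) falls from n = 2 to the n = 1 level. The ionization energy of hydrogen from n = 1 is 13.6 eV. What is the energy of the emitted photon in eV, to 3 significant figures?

255 eV

The Bohr energies scale as Z², so for Z = 5: E_n = −340.0/n² eV.
E_2 = −340.0/4 = −85.00 eV and E_1 = −340.0/1 = −340.0 eV.
The photon energy is |E_2 − E_1| = 255 eV.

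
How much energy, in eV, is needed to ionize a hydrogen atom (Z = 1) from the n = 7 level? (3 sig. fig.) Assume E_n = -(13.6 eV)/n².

0.278 eV

E_7 = −13.60/49 = −0.278 eV, so ionization (to E = 0) requires 0.278 eV.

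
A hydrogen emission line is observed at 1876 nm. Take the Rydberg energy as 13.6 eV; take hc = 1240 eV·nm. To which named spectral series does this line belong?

ΔE = 1240/1876 = 0.6610 eV.
This matches 13.6 × (1/3² − 1/4²), so n_f = 3: the Paschen series.

Paschen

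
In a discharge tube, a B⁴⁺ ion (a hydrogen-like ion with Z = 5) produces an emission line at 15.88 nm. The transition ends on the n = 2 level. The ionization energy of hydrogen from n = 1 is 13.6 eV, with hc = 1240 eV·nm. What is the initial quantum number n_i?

n_i = 7

The photon energy is ΔE = hc/λ = 1240 / 15.88 = 78.09 eV.
With Z = 5, ΔE = 340.0 × (1/n_f² − 1/n_i²), so 1/n_f² − 1/n_i² = 0.2297.
With n_f = 2: 1/n_i² = 1/4 − 0.2297 = 0.02034, so n_i ≈ 7.01.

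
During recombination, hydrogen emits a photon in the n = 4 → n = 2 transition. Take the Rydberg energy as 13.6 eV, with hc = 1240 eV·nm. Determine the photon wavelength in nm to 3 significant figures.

486 nm

ΔE = 13.60 × (1/2² − 1/4²) = 13.60 × 0.1875 = 2.550 eV.
λ = hc/ΔE = 1240 / 2.550 = 486 nm.
This line belongs to the Balmer series.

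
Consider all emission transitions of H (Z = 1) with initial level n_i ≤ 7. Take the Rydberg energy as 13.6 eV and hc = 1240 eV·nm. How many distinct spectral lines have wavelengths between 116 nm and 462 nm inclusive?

Enumerate all n_i → n_f pairs with 1 ≤ n_f < n_i ≤ 7 and compute λ = 1240 / [13.6·1·(1/n_f² − 1/n_i²)].
Lines falling in [116, 462] nm: 2→1 (121.6 nm), 7→2 (397.1 nm), 6→2 (410.3 nm), 5→2 (434.2 nm).

4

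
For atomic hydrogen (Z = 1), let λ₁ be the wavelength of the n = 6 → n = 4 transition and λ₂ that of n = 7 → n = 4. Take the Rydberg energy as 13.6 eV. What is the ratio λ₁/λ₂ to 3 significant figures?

1.21

λ ∝ 1/ΔE ∝ 1/(1/n_f² − 1/n_i²), and the Z² and hc factors cancel in the ratio.
λ₁/λ₂ = (1/4² − 1/7²)/(1/4² − 1/6²) = 0.04209/0.03472 = 1.21.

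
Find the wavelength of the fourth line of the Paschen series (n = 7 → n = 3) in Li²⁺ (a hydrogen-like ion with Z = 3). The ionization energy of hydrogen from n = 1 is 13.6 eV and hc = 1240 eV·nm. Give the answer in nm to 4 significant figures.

111.7 nm

The Paschen series terminates on n_f = 3; the fourth line has n_i = 3+4 = 7.
ΔE = 122.4 × (1/3² − 1/7²) = 11.10 eV.
λ = 1240 / 11.10 = 111.7 nm.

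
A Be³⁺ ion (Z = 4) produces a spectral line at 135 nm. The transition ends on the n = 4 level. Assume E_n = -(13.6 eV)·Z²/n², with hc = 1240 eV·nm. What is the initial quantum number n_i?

n_i = 7

The photon energy is ΔE = hc/λ = 1240 / 135 = 9.185 eV.
With Z = 4, ΔE = 217.6 × (1/n_f² − 1/n_i²), so 1/n_f² − 1/n_i² = 0.04221.
With n_f = 4: 1/n_i² = 1/16 − 0.04221 = 0.02029, so n_i ≈ 7.02.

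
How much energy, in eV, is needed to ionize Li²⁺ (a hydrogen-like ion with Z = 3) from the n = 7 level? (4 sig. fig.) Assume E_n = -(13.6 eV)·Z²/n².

E_n = −13.6 Z²/n² = −122.4/n² eV for Z = 3.
E_7 = −122.4/49 = −2.498 eV, so ionization (to E = 0) requires 2.498 eV.

2.498 eV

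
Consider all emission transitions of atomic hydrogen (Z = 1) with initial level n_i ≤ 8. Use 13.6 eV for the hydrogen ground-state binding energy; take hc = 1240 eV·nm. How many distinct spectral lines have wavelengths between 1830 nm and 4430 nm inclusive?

6

Enumerate all n_i → n_f pairs with 1 ≤ n_f < n_i ≤ 8 and compute λ = 1240 / [13.6·1·(1/n_f² − 1/n_i²)].
Lines falling in [1830, 4430] nm: 4→3 (1876 nm), 8→4 (1945 nm), 7→4 (2166 nm), 6→4 (2626 nm), 8→5 (3741 nm), 5→4 (4052 nm).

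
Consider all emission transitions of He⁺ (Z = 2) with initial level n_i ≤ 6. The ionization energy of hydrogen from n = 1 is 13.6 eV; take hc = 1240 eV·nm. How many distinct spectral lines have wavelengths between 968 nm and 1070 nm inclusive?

Enumerate all n_i → n_f pairs with 1 ≤ n_f < n_i ≤ 6 and compute λ = 1240 / [13.6·4·(1/n_f² − 1/n_i²)].
Lines falling in [968, 1070] nm: 5→4 (1013 nm).

1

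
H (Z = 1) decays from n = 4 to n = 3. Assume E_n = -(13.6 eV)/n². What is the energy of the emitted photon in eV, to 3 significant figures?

E_4 = −13.60/16 = −0.8500 eV and E_3 = −13.60/9 = −1.511 eV.
The photon energy is |E_4 − E_3| = 0.661 eV.

0.661 eV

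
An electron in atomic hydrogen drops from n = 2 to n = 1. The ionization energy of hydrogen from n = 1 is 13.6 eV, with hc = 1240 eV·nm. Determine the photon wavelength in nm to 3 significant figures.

122 nm

ΔE = 13.60 × (1/1² − 1/2²) = 13.60 × 0.7500 = 10.20 eV.
λ = hc/ΔE = 1240 / 10.20 = 122 nm.
This line belongs to the Lyman series.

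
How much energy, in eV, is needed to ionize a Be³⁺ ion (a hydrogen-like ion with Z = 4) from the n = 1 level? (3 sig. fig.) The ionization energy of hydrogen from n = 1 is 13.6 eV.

E_n = −13.6 Z²/n² = −217.6/n² eV for Z = 4.
E_1 = −217.6/1 = −218 eV, so ionization (to E = 0) requires 218 eV.

218 eV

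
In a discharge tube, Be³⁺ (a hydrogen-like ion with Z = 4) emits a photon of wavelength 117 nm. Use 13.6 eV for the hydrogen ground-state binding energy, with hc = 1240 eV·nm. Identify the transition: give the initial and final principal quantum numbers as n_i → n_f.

The photon energy is ΔE = hc/λ = 1240 / 117 = 10.60 eV.
With Z = 4, ΔE = 217.6 × (1/n_f² − 1/n_i²), so 1/n_f² − 1/n_i² = 0.04871.
Trying n_f = 3 gives 1/n_i² = 0.06241, i.e. n_i ≈ 4; this pair matches.

n_i = 4, n_f = 3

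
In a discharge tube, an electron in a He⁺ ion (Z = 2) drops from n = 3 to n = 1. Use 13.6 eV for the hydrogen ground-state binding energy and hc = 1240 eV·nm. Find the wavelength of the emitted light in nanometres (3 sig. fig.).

For Z = 2 the level energies scale as Z², so the effective Rydberg energy is 13.6 × 4 = 54.40 eV.
ΔE = 54.40 × (1/1² − 1/3²) = 54.40 × 0.8889 = 48.36 eV.
λ = hc/ΔE = 1240 / 48.36 = 25.6 nm.

25.6 nm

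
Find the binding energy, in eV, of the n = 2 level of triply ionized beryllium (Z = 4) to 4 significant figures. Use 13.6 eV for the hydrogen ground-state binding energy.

54.40 eV

E_n = −13.6 Z²/n² = −217.6/n² eV for Z = 4.
E_2 = −217.6/4 = −54.40 eV, so ionization (to E = 0) requires 54.40 eV.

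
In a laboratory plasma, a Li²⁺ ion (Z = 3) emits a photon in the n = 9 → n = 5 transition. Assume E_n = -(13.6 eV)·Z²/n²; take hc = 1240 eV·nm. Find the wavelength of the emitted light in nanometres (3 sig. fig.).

366 nm

For Z = 3 the level energies scale as Z², so the effective Rydberg energy is 13.6 × 9 = 122.4 eV.
ΔE = 122.4 × (1/5² − 1/9²) = 122.4 × 0.02765 = 3.385 eV.
λ = hc/ΔE = 1240 / 3.385 = 366 nm.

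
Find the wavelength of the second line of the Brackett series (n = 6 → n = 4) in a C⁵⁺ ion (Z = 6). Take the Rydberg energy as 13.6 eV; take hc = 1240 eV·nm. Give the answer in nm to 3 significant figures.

72.9 nm

The Brackett series terminates on n_f = 4; the second line has n_i = 4+2 = 6.
ΔE = 489.6 × (1/4² − 1/6²) = 17.00 eV.
λ = 1240 / 17.00 = 72.9 nm.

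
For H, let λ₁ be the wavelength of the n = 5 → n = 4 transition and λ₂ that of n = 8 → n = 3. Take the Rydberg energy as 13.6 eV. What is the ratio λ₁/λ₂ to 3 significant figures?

4.24

λ ∝ 1/ΔE ∝ 1/(1/n_f² − 1/n_i²), and the Z² and hc factors cancel in the ratio.
λ₁/λ₂ = (1/3² − 1/8²)/(1/4² − 1/5²) = 0.09549/0.02250 = 4.24.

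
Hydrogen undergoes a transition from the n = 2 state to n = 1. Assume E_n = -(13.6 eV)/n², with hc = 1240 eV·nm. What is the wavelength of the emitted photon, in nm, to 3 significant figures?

ΔE = 13.60 × (1/1² − 1/2²) = 13.60 × 0.7500 = 10.20 eV.
λ = hc/ΔE = 1240 / 10.20 = 122 nm.
This line belongs to the Lyman series.

122 nm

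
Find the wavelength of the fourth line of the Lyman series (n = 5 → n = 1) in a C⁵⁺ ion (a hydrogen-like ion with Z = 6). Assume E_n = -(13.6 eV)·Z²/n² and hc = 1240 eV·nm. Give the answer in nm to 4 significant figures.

2.638 nm

The Lyman series terminates on n_f = 1; the fourth line has n_i = 1+4 = 5.
ΔE = 489.6 × (1/1² − 1/5²) = 470.0 eV.
λ = 1240 / 470.0 = 2.638 nm.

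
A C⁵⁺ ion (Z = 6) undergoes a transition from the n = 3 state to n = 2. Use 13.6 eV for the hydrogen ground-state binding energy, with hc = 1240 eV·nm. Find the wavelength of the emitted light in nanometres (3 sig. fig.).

For Z = 6 the level energies scale as Z², so the effective Rydberg energy is 13.6 × 36 = 489.6 eV.
ΔE = 489.6 × (1/2² − 1/3²) = 489.6 × 0.1389 = 68.00 eV.
λ = hc/ΔE = 1240 / 68.00 = 18.2 nm.

18.2 nm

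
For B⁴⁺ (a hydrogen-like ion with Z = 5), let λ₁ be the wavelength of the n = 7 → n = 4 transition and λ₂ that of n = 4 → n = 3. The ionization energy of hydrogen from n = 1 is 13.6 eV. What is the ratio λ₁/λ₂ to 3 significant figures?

1.15

λ ∝ 1/ΔE ∝ 1/(1/n_f² − 1/n_i²), and the Z² and hc factors cancel in the ratio.
λ₁/λ₂ = (1/3² − 1/4²)/(1/4² − 1/7²) = 0.04861/0.04209 = 1.15.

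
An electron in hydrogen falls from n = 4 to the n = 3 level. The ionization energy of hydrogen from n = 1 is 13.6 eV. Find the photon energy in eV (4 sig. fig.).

0.6611 eV

E_4 = −13.60/16 = −0.8500 eV and E_3 = −13.60/9 = −1.511 eV.
The photon energy is |E_4 − E_3| = 0.6611 eV.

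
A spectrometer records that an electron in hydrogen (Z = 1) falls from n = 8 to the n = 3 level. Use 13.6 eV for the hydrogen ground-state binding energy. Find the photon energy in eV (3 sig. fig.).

1.30 eV

E_8 = −13.60/64 = −0.2125 eV and E_3 = −13.60/9 = −1.511 eV.
The photon energy is |E_8 − E_3| = 1.30 eV.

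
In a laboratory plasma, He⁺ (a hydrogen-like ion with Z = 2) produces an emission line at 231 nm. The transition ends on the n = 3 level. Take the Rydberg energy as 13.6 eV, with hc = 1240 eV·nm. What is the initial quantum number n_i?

The photon energy is ΔE = hc/λ = 1240 / 231 = 5.368 eV.
With Z = 2, ΔE = 54.40 × (1/n_f² − 1/n_i²), so 1/n_f² − 1/n_i² = 0.09868.
With n_f = 3: 1/n_i² = 1/9 − 0.09868 = 0.01244, so n_i ≈ 8.97.

n_i = 9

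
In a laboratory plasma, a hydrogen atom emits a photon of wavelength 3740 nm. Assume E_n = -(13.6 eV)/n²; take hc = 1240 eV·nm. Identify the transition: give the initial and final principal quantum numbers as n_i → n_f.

The photon energy is ΔE = hc/λ = 1240 / 3740 = 0.3316 eV.
With Z = 1, ΔE = 13.60 × (1/n_f² − 1/n_i²), so 1/n_f² − 1/n_i² = 0.02438.
Trying n_f = 5 gives 1/n_i² = 0.01562, i.e. n_i ≈ 8; this pair matches.

n_i = 8, n_f = 5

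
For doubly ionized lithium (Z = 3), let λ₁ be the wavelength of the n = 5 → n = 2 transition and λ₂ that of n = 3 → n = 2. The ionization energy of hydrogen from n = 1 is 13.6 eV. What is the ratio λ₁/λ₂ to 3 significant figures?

λ ∝ 1/ΔE ∝ 1/(1/n_f² − 1/n_i²), and the Z² and hc factors cancel in the ratio.
λ₁/λ₂ = (1/2² − 1/3²)/(1/2² − 1/5²) = 0.1389/0.2100 = 0.661.

0.661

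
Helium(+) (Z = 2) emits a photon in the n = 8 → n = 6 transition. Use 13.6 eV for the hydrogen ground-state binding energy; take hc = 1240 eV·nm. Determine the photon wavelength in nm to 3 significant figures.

For Z = 2 the level energies scale as Z², so the effective Rydberg energy is 13.6 × 4 = 54.40 eV.
ΔE = 54.40 × (1/6² − 1/8²) = 54.40 × 0.01215 = 0.6611 eV.
λ = hc/ΔE = 1240 / 0.6611 = 1880 nm.

1880 nm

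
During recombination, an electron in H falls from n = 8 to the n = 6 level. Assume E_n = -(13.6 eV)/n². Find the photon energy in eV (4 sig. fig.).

E_8 = −13.60/64 = −0.2125 eV and E_6 = −13.60/36 = −0.3778 eV.
The photon energy is |E_8 − E_6| = 0.1653 eV.

0.1653 eV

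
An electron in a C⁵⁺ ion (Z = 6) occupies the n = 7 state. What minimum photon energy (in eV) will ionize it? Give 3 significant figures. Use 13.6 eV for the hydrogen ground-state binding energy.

E_n = −13.6 Z²/n² = −489.6/n² eV for Z = 6.
E_7 = −489.6/49 = −9.99 eV, so ionization (to E = 0) requires 9.99 eV.

9.99 eV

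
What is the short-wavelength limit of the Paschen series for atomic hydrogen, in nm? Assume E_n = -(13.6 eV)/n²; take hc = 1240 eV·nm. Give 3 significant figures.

821 nm

The Paschen series has lower level n_f = 3; the series limit corresponds to n_i → ∞.
ΔE_max = 13.6 × 1 / 3² = 1.511 eV.
λ_min = 1240 / 1.511 = 821 nm.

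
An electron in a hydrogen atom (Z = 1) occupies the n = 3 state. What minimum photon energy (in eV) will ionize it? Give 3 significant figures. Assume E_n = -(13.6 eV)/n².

E_3 = −13.60/9 = −1.51 eV, so ionization (to E = 0) requires 1.51 eV.

1.51 eV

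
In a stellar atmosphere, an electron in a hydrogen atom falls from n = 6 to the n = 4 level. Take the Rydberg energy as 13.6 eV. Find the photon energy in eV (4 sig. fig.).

0.4722 eV

E_6 = −13.60/36 = −0.3778 eV and E_4 = −13.60/16 = −0.8500 eV.
The photon energy is |E_6 − E_4| = 0.4722 eV.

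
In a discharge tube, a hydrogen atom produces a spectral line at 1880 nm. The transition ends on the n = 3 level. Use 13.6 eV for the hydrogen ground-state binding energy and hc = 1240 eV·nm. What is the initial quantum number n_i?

The photon energy is ΔE = hc/λ = 1240 / 1880 = 0.6596 eV.
With Z = 1, ΔE = 13.60 × (1/n_f² − 1/n_i²), so 1/n_f² − 1/n_i² = 0.04850.
With n_f = 3: 1/n_i² = 1/9 − 0.04850 = 0.06261, so n_i ≈ 4.00.

n_i = 4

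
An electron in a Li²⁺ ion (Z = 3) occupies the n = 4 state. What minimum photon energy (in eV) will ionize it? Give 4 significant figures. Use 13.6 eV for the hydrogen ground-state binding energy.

E_n = −13.6 Z²/n² = −122.4/n² eV for Z = 3.
E_4 = −122.4/16 = −7.650 eV, so ionization (to E = 0) requires 7.650 eV.

7.650 eV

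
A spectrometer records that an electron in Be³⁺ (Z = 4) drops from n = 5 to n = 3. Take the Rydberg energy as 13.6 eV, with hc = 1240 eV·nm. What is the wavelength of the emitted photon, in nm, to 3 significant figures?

80.1 nm

For Z = 4 the level energies scale as Z², so the effective Rydberg energy is 13.6 × 16 = 217.6 eV.
ΔE = 217.6 × (1/3² − 1/5²) = 217.6 × 0.07111 = 15.47 eV.
λ = hc/ΔE = 1240 / 15.47 = 80.1 nm.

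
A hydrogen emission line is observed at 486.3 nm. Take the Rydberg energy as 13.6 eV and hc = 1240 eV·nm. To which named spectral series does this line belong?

Balmer

ΔE = 1240/486.3 = 2.550 eV.
This matches 13.6 × (1/2² − 1/4²), so n_f = 2: the Balmer series.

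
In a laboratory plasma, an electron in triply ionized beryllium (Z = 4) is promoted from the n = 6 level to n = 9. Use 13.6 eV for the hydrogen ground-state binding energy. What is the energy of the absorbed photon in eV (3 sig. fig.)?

The Bohr energies scale as Z², so for Z = 4: E_n = −217.6/n² eV.
E_9 = −217.6/81 = −2.686 eV and E_6 = −217.6/36 = −6.044 eV.
The photon energy is |E_9 − E_6| = 3.36 eV.

3.36 eV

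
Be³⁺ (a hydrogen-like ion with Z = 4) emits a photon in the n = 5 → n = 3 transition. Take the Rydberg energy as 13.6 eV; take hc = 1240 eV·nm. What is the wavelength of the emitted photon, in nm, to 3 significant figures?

For Z = 4 the level energies scale as Z², so the effective Rydberg energy is 13.6 × 16 = 217.6 eV.
ΔE = 217.6 × (1/3² − 1/5²) = 217.6 × 0.07111 = 15.47 eV.
λ = hc/ΔE = 1240 / 15.47 = 80.1 nm.

80.1 nm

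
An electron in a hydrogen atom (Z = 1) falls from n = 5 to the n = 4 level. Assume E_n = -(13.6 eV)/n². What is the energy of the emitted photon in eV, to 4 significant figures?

E_5 = −13.60/25 = −0.5440 eV and E_4 = −13.60/16 = −0.8500 eV.
The photon energy is |E_5 − E_4| = 0.3060 eV.

0.3060 eV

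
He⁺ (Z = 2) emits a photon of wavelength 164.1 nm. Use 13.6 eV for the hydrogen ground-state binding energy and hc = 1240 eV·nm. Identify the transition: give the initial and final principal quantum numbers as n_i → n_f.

n_i = 3, n_f = 2

The photon energy is ΔE = hc/λ = 1240 / 164.1 = 7.556 eV.
With Z = 2, ΔE = 54.40 × (1/n_f² − 1/n_i²), so 1/n_f² − 1/n_i² = 0.1389.
Trying n_f = 2 gives 1/n_i² = 0.1111, i.e. n_i ≈ 3; this pair matches.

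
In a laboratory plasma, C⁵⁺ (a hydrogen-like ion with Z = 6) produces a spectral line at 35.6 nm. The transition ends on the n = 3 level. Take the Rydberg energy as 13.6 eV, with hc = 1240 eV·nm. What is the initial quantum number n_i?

n_i = 5

The photon energy is ΔE = hc/λ = 1240 / 35.6 = 34.83 eV.
With Z = 6, ΔE = 489.6 × (1/n_f² − 1/n_i²), so 1/n_f² − 1/n_i² = 0.07114.
With n_f = 3: 1/n_i² = 1/9 − 0.07114 = 0.03997, so n_i ≈ 5.00.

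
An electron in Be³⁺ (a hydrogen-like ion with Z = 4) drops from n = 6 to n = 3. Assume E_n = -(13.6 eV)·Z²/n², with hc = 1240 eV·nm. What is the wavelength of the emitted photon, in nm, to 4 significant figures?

For Z = 4 the level energies scale as Z², so the effective Rydberg energy is 13.6 × 16 = 217.6 eV.
ΔE = 217.6 × (1/3² − 1/6²) = 217.6 × 0.08333 = 18.13 eV.
λ = hc/ΔE = 1240 / 18.13 = 68.38 nm.

68.38 nm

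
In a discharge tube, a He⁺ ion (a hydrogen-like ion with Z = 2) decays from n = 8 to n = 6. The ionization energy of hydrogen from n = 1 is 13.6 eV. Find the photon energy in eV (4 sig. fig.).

0.6611 eV

The Bohr energies scale as Z², so for Z = 2: E_n = −54.40/n² eV.
E_8 = −54.40/64 = −0.8500 eV and E_6 = −54.40/36 = −1.511 eV.
The photon energy is |E_8 − E_6| = 0.6611 eV.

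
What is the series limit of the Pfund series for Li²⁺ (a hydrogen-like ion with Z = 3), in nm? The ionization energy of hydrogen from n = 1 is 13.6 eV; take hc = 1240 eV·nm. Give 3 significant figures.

The Pfund series has lower level n_f = 5; the series limit corresponds to n_i → ∞.
ΔE_max = 13.6 × 9 / 5² = 4.896 eV.
λ_min = 1240 / 4.896 = 253 nm.

253 nm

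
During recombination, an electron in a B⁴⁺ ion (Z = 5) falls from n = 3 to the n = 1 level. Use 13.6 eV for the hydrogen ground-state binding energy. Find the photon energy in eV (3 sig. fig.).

302 eV

The Bohr energies scale as Z², so for Z = 5: E_n = −340.0/n² eV.
E_3 = −340.0/9 = −37.78 eV and E_1 = −340.0/1 = −340.0 eV.
The photon energy is |E_3 − E_1| = 302 eV.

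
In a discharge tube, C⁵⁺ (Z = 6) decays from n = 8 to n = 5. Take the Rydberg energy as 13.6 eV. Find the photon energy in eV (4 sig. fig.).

The Bohr energies scale as Z², so for Z = 6: E_n = −489.6/n² eV.
E_8 = −489.6/64 = −7.650 eV and E_5 = −489.6/25 = −19.58 eV.
The photon energy is |E_8 − E_5| = 11.93 eV.

11.93 eV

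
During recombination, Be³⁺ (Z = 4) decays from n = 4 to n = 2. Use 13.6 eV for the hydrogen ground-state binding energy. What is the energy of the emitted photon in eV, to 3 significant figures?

The Bohr energies scale as Z², so for Z = 4: E_n = −217.6/n² eV.
E_4 = −217.6/16 = −13.60 eV and E_2 = −217.6/4 = −54.40 eV.
The photon energy is |E_4 − E_2| = 40.8 eV.

40.8 eV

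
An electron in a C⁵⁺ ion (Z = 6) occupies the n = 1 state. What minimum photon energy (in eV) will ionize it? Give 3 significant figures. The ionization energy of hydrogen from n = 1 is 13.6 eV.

E_n = −13.6 Z²/n² = −489.6/n² eV for Z = 6.
E_1 = −489.6/1 = −490 eV, so ionization (to E = 0) requires 490 eV.

490 eV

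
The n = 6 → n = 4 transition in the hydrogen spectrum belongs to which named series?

The series is set by the lower level: n_f = 4 is the Brackett series.

Brackett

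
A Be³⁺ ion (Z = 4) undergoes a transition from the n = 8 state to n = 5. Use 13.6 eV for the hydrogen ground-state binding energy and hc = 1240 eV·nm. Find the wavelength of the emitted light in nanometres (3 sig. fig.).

For Z = 4 the level energies scale as Z², so the effective Rydberg energy is 13.6 × 16 = 217.6 eV.
ΔE = 217.6 × (1/5² − 1/8²) = 217.6 × 0.02438 = 5.304 eV.
λ = hc/ΔE = 1240 / 5.304 = 234 nm.

234 nm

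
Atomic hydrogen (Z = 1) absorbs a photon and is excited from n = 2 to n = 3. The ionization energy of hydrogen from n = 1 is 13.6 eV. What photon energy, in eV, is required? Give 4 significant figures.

1.889 eV

E_3 = −13.60/9 = −1.511 eV and E_2 = −13.60/4 = −3.400 eV.
The photon energy is |E_3 − E_2| = 1.889 eV.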